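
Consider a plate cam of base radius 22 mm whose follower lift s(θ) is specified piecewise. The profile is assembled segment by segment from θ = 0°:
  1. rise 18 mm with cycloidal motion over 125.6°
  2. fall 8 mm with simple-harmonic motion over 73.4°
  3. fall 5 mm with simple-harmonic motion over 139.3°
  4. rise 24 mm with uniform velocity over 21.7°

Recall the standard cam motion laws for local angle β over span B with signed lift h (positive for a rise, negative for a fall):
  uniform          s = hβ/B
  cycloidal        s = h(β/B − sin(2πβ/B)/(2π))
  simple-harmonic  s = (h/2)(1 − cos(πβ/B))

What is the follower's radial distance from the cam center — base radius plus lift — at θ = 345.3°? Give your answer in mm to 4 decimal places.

seg 1 [0°–125.6°] cycloidal, h=18: full span → s += 18 → s = 18.0000
seg 2 [125.6°–199°] simple-harmonic, h=-8: full span → s += -8 → s = 10.0000
seg 3 [199°–338.3°] simple-harmonic, h=-5: full span → s += -5 → s = 5.0000
seg 4 [338.3°–360°] uniform, h=24: θ=345.3° here. β=7, B=21.7. 24·7/21.7 = 7.7419 → s = 12.7419
radial distance = base radius + s = 22 + 12.7419 = 34.7419

34.7419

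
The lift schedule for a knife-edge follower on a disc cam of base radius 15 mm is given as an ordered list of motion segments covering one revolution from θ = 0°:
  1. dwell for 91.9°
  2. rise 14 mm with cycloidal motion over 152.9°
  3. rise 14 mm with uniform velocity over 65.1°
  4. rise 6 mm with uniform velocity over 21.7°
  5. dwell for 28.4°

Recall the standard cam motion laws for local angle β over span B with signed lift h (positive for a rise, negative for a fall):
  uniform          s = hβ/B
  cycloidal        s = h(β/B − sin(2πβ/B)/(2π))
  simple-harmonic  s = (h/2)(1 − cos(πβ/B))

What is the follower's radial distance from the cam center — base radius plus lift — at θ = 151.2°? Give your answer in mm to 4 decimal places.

seg 1 [0°–91.9°] dwell: s stays 0.0000
seg 2 [91.9°–244.8°] cycloidal, h=14: θ=151.2° here. β=59.3, B=152.9. 14·(0.3878 − sin(2π·0.3878)/(2π)) = 3.9862 → s = 3.9862
radial distance = base radius + s = 15 + 3.9862 = 18.9862

18.9862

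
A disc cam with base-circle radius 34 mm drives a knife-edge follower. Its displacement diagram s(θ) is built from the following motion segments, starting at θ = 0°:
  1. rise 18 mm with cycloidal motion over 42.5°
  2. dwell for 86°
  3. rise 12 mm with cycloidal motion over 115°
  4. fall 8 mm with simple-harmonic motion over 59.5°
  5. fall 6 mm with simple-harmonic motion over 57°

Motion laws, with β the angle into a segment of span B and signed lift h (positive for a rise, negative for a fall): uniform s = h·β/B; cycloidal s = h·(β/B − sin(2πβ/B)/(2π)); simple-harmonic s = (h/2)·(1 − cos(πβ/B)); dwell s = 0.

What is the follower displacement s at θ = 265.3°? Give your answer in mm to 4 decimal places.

seg 1 [0°–42.5°] cycloidal, h=18: full span → s += 18 → s = 18.0000
seg 2 [42.5°–128.5°] dwell: s stays 18.0000
seg 3 [128.5°–243.5°] cycloidal, h=12: full span → s += 12 → s = 30.0000
seg 4 [243.5°–303°] simple-harmonic, h=-8: θ=265.3° here. β=21.8, B=59.5. -8/2·(1 − cos(π·0.3664)) = -2.3698 → s = 27.6302

27.6302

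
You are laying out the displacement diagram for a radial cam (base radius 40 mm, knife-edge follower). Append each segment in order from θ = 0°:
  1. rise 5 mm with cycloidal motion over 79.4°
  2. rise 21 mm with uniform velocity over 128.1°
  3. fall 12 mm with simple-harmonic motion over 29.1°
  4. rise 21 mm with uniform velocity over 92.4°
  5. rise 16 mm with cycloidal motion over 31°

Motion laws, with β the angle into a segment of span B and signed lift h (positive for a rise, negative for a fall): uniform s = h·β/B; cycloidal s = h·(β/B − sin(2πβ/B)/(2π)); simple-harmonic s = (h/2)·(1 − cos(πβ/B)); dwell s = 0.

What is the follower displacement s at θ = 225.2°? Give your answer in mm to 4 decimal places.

seg 1 [0°–79.4°] cycloidal, h=5: full span → s += 5 → s = 5.0000
seg 2 [79.4°–207.5°] uniform, h=21: full span → s += 21 → s = 26.0000
seg 3 [207.5°–236.6°] simple-harmonic, h=-12: θ=225.2° here. β=17.7, B=29.1. -12/2·(1 − cos(π·0.6082)) = -8.0013 → s = 17.9987

17.9987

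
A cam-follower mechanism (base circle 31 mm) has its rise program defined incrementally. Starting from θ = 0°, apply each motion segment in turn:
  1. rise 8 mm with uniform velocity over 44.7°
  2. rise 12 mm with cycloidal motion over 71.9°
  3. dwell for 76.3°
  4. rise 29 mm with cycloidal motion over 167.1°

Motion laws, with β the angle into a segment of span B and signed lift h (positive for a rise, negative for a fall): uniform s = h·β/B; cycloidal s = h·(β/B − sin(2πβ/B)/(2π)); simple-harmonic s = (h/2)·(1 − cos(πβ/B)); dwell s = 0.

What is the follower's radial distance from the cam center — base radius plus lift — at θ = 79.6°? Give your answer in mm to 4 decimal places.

seg 1 [0°–44.7°] uniform, h=8: full span → s += 8 → s = 8.0000
seg 2 [44.7°–116.6°] cycloidal, h=12: θ=79.6° here. β=34.9, B=71.9. 12·(0.4854 − sin(2π·0.4854)/(2π)) = 5.6498 → s = 13.6498
radial distance = base radius + s = 31 + 13.6498 = 44.6498

44.6498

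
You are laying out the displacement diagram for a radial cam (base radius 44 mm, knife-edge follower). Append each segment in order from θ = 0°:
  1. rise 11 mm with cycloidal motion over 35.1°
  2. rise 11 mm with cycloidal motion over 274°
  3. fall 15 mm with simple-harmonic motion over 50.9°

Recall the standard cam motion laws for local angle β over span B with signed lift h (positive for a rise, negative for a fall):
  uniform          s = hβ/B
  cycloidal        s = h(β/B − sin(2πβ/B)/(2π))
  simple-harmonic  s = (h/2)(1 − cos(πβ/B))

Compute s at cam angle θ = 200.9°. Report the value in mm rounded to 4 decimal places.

seg 1 [0°–35.1°] cycloidal, h=11: full span → s += 11 → s = 11.0000
seg 2 [35.1°–309.1°] cycloidal, h=11: θ=200.9° here. β=165.8, B=274. 11·(0.6051 − sin(2π·0.6051)/(2π)) = 7.7302 → s = 18.7302

18.7302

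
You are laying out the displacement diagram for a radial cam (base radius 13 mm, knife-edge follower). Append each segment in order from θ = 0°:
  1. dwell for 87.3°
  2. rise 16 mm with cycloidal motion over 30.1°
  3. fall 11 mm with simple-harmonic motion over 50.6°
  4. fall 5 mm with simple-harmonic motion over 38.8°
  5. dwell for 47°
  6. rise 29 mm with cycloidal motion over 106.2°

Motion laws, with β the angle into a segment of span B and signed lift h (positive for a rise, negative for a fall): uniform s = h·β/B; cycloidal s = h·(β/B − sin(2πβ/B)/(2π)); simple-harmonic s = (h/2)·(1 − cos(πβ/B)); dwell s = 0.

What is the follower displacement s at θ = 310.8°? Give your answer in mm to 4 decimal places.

seg 1 [0°–87.3°] dwell: s stays 0.0000
seg 2 [87.3°–117.4°] cycloidal, h=16: full span → s += 16 → s = 16.0000
seg 3 [117.4°–168°] simple-harmonic, h=-11: full span → s += -11 → s = 5.0000
seg 4 [168°–206.8°] simple-harmonic, h=-5: full span → s += -5 → s = 0.0000
seg 5 [206.8°–253.8°] dwell: s stays 0.0000
seg 6 [253.8°–360°] cycloidal, h=29: θ=310.8° here. β=57, B=106.2. 29·(0.5367 − sin(2π·0.5367)/(2π)) = 16.6205 → s = 16.6205

16.6205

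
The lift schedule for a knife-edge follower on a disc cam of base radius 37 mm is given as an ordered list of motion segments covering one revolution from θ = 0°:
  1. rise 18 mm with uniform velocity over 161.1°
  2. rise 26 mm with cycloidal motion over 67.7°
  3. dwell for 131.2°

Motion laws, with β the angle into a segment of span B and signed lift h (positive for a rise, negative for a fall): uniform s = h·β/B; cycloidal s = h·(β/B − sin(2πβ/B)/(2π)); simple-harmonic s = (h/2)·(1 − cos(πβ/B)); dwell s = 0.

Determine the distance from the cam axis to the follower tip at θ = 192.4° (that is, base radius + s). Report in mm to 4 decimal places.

seg 1 [0°–161.1°] uniform, h=18: full span → s += 18 → s = 18.0000
seg 2 [161.1°–228.8°] cycloidal, h=26: θ=192.4° here. β=31.3, B=67.7. 26·(0.4623 − sin(2π·0.4623)/(2π)) = 11.0505 → s = 29.0505
radial distance = base radius + s = 37 + 29.0505 = 66.0505

66.0505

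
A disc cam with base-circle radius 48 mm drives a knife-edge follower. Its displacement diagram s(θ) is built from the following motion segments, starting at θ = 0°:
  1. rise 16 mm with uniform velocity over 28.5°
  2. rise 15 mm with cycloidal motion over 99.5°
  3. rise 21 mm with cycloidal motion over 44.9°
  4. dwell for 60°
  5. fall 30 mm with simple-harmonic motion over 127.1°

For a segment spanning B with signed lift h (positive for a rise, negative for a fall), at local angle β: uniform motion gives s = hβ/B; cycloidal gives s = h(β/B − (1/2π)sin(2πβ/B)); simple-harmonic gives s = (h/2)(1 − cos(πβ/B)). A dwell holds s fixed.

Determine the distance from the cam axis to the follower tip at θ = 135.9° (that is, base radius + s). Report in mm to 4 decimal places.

seg 1 [0°–28.5°] uniform, h=16: full span → s += 16 → s = 16.0000
seg 2 [28.5°–128°] cycloidal, h=15: full span → s += 15 → s = 31.0000
seg 3 [128°–172.9°] cycloidal, h=21: θ=135.9° here. β=7.9, B=44.9. 21·(0.1759 − sin(2π·0.1759)/(2π)) = 0.7079 → s = 31.7079
radial distance = base radius + s = 48 + 31.7079 = 79.7079

79.7079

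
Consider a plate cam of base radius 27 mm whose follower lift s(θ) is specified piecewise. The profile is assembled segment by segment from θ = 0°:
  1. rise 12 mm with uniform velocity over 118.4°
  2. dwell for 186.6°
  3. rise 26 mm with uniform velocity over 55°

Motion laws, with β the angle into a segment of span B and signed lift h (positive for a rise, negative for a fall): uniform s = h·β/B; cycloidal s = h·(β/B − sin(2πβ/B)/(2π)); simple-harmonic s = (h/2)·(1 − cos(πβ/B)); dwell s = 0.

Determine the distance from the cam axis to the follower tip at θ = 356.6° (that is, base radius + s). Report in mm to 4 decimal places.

seg 1 [0°–118.4°] uniform, h=12: full span → s += 12 → s = 12.0000
seg 2 [118.4°–305°] dwell: s stays 12.0000
seg 3 [305°–360°] uniform, h=26: θ=356.6° here. β=51.6, B=55. 26·51.6/55 = 24.3927 → s = 36.3927
radial distance = base radius + s = 27 + 36.3927 = 63.3927

63.3927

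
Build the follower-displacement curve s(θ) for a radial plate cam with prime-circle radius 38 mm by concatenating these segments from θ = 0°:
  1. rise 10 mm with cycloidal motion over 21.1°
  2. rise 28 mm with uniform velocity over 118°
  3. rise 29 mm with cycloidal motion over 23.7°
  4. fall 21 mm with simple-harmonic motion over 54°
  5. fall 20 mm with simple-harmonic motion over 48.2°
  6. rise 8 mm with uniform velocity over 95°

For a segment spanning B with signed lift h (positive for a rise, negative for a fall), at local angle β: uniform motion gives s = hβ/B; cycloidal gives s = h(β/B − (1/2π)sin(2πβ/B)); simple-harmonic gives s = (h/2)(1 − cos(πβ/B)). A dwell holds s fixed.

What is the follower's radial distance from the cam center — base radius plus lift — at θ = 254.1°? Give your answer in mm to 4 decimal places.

seg 1 [0°–21.1°] cycloidal, h=10: full span → s += 10 → s = 10.0000
seg 2 [21.1°–139.1°] uniform, h=28: full span → s += 28 → s = 38.0000
seg 3 [139.1°–162.8°] cycloidal, h=29: full span → s += 29 → s = 67.0000
seg 4 [162.8°–216.8°] simple-harmonic, h=-21: full span → s += -21 → s = 46.0000
seg 5 [216.8°–265°] simple-harmonic, h=-20: θ=254.1° here. β=37.3, B=48.2. -20/2·(1 − cos(π·0.7739)) = -17.5807 → s = 28.4193
radial distance = base radius + s = 38 + 28.4193 = 66.4193

66.4193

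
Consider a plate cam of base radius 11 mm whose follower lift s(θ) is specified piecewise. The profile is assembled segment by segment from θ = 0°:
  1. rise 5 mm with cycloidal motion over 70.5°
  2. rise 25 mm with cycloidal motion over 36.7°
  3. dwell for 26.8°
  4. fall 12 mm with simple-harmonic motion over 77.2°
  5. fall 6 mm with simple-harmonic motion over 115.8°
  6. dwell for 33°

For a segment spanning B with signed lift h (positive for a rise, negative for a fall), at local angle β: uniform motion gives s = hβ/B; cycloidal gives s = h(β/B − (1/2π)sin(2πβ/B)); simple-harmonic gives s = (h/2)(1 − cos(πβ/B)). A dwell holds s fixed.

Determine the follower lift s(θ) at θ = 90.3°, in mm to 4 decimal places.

seg 1 [0°–70.5°] cycloidal, h=5: full span → s += 5 → s = 5.0000
seg 2 [70.5°–107.2°] cycloidal, h=25: θ=90.3° here. β=19.8, B=36.7. 25·(0.5395 − sin(2π·0.5395)/(2π)) = 14.4654 → s = 19.4654

19.4654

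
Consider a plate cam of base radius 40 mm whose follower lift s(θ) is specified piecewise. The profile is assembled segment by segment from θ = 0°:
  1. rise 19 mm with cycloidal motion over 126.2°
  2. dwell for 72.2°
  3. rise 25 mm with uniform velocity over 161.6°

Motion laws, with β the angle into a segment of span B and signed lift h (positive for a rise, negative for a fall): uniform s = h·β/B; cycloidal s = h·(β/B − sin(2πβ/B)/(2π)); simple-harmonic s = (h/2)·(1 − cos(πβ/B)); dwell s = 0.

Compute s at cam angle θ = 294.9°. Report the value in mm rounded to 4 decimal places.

seg 1 [0°–126.2°] cycloidal, h=19: full span → s += 19 → s = 19.0000
seg 2 [126.2°–198.4°] dwell: s stays 19.0000
seg 3 [198.4°–360°] uniform, h=25: θ=294.9° here. β=96.5, B=161.6. 25·96.5/161.6 = 14.9288 → s = 33.9288

33.9288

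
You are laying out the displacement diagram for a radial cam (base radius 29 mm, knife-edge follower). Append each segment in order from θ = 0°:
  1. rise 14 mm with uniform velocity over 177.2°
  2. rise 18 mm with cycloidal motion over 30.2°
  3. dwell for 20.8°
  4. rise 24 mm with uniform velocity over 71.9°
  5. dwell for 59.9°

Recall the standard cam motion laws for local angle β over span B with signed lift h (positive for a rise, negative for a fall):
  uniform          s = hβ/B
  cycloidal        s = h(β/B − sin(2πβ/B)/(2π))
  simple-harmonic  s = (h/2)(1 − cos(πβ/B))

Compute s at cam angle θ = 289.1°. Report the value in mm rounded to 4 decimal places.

seg 1 [0°–177.2°] uniform, h=14: full span → s += 14 → s = 14.0000
seg 2 [177.2°–207.4°] cycloidal, h=18: full span → s += 18 → s = 32.0000
seg 3 [207.4°–228.2°] dwell: s stays 32.0000
seg 4 [228.2°–300.1°] uniform, h=24: θ=289.1° here. β=60.9, B=71.9. 24·60.9/71.9 = 20.3282 → s = 52.3282

52.3282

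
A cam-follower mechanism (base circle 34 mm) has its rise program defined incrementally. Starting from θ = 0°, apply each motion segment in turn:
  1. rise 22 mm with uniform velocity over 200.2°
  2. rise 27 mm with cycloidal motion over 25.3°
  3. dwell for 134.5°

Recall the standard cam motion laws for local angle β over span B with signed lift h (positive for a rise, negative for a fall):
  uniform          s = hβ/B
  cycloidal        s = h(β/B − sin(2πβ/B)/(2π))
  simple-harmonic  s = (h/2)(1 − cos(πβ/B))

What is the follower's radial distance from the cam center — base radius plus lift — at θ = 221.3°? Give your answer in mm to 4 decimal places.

seg 1 [0°–200.2°] uniform, h=22: full span → s += 22 → s = 22.0000
seg 2 [200.2°–225.5°] cycloidal, h=27: θ=221.3° here. β=21.1, B=25.3. 27·(0.8340 − sin(2π·0.8340)/(2π)) = 26.2303 → s = 48.2303
radial distance = base radius + s = 34 + 48.2303 = 82.2303

82.2303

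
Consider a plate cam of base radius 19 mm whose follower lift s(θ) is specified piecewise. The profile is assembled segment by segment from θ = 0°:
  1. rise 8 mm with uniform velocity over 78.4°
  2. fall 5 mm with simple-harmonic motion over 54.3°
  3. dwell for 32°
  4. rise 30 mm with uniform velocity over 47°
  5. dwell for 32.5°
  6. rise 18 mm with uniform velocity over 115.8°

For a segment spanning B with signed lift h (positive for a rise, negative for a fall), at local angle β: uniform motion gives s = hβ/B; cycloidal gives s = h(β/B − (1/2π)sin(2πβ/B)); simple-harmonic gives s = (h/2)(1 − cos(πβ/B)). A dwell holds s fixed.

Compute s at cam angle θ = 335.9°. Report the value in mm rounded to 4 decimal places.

seg 1 [0°–78.4°] uniform, h=8: full span → s += 8 → s = 8.0000
seg 2 [78.4°–132.7°] simple-harmonic, h=-5: full span → s += -5 → s = 3.0000
seg 3 [132.7°–164.7°] dwell: s stays 3.0000
seg 4 [164.7°–211.7°] uniform, h=30: full span → s += 30 → s = 33.0000
seg 5 [211.7°–244.2°] dwell: s stays 33.0000
seg 6 [244.2°–360°] uniform, h=18: θ=335.9° here. β=91.7, B=115.8. 18·91.7/115.8 = 14.2539 → s = 47.2539

47.2539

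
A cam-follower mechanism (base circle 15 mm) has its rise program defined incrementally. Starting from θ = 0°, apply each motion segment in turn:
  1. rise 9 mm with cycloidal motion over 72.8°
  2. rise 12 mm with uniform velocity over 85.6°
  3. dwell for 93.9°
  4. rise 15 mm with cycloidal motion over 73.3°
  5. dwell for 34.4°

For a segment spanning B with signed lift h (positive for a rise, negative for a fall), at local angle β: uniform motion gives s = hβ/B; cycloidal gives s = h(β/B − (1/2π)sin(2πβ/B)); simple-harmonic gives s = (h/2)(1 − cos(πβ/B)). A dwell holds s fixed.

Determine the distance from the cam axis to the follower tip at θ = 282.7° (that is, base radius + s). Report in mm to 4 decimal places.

seg 1 [0°–72.8°] cycloidal, h=9: full span → s += 9 → s = 9.0000
seg 2 [72.8°–158.4°] uniform, h=12: full span → s += 12 → s = 21.0000
seg 3 [158.4°–252.3°] dwell: s stays 21.0000
seg 4 [252.3°–325.6°] cycloidal, h=15: θ=282.7° here. β=30.4, B=73.3. 15·(0.4147 − sin(2π·0.4147)/(2π)) = 5.0023 → s = 26.0023
radial distance = base radius + s = 15 + 26.0023 = 41.0023

41.0023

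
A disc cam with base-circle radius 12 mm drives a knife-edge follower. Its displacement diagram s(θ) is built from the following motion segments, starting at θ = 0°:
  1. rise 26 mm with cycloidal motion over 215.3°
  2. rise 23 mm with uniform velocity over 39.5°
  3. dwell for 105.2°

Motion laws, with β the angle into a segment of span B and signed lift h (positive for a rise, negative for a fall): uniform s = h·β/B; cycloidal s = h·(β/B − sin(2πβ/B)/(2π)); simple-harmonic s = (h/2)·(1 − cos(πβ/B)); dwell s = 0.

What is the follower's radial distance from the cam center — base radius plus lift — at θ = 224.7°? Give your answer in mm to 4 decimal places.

seg 1 [0°–215.3°] cycloidal, h=26: full span → s += 26 → s = 26.0000
seg 2 [215.3°–254.8°] uniform, h=23: θ=224.7° here. β=9.4, B=39.5. 23·9.4/39.5 = 5.4734 → s = 31.4734
radial distance = base radius + s = 12 + 31.4734 = 43.4734

43.4734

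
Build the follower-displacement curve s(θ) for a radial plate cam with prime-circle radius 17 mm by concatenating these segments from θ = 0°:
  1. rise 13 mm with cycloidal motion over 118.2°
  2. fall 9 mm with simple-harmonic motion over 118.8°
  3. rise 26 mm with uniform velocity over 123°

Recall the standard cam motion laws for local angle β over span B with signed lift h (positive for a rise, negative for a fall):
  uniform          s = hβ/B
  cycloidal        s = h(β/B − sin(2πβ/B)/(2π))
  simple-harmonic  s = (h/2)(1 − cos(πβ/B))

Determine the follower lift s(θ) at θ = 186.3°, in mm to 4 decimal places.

seg 1 [0°–118.2°] cycloidal, h=13: full span → s += 13 → s = 13.0000
seg 2 [118.2°–237°] simple-harmonic, h=-9: θ=186.3° here. β=68.1, B=118.8. -9/2·(1 − cos(π·0.5732)) = -5.5262 → s = 7.4738

7.4738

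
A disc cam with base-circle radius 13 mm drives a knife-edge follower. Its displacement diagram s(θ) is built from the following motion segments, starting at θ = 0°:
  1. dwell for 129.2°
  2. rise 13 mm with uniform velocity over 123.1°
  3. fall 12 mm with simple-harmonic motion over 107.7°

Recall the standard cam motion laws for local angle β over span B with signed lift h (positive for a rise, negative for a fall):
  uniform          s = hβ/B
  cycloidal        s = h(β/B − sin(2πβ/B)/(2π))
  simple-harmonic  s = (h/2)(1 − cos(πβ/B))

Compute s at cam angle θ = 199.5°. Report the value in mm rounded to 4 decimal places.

seg 1 [0°–129.2°] dwell: s stays 0.0000
seg 2 [129.2°–252.3°] uniform, h=13: θ=199.5° here. β=70.3, B=123.1. 13·70.3/123.1 = 7.4240 → s = 7.4240

7.4240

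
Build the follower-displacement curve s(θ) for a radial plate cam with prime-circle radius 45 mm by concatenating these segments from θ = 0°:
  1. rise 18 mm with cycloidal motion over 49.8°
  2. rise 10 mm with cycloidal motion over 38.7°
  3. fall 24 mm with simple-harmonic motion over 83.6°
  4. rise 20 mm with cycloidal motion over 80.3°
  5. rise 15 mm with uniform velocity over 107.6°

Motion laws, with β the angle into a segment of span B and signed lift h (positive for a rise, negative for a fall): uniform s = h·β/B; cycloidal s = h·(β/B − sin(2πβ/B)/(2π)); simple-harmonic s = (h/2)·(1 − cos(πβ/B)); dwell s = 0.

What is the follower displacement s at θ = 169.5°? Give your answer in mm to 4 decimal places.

seg 1 [0°–49.8°] cycloidal, h=18: full span → s += 18 → s = 18.0000
seg 2 [49.8°–88.5°] cycloidal, h=10: full span → s += 10 → s = 28.0000
seg 3 [88.5°–172.1°] simple-harmonic, h=-24: θ=169.5° here. β=81, B=83.6. -24/2·(1 − cos(π·0.9689)) = -23.9428 → s = 4.0572

4.0572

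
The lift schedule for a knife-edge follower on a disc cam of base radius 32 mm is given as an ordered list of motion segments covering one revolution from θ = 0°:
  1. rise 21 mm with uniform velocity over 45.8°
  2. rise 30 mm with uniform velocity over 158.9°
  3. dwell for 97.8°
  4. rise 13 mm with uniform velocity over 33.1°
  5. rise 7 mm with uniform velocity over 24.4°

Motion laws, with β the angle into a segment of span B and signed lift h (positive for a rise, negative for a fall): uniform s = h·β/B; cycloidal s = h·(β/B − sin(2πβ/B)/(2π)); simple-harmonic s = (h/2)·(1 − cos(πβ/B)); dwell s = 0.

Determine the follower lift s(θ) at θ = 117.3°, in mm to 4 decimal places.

seg 1 [0°–45.8°] uniform, h=21: full span → s += 21 → s = 21.0000
seg 2 [45.8°–204.7°] uniform, h=30: θ=117.3° here. β=71.5, B=158.9. 30·71.5/158.9 = 13.4991 → s = 34.4991

34.4991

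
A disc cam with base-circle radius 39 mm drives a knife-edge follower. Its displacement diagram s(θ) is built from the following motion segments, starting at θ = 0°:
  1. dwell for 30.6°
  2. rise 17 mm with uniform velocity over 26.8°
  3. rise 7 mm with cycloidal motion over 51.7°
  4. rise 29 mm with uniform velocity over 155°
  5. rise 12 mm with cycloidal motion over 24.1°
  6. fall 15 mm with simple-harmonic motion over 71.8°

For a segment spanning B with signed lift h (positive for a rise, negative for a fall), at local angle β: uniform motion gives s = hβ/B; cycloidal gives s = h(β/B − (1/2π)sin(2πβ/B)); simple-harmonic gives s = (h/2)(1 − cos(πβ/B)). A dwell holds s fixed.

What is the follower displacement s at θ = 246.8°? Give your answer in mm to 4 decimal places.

seg 1 [0°–30.6°] dwell: s stays 0.0000
seg 2 [30.6°–57.4°] uniform, h=17: full span → s += 17 → s = 17.0000
seg 3 [57.4°–109.1°] cycloidal, h=7: full span → s += 7 → s = 24.0000
seg 4 [109.1°–264.1°] uniform, h=29: θ=246.8° here. β=137.7, B=155. 29·137.7/155 = 25.7632 → s = 49.7632

49.7632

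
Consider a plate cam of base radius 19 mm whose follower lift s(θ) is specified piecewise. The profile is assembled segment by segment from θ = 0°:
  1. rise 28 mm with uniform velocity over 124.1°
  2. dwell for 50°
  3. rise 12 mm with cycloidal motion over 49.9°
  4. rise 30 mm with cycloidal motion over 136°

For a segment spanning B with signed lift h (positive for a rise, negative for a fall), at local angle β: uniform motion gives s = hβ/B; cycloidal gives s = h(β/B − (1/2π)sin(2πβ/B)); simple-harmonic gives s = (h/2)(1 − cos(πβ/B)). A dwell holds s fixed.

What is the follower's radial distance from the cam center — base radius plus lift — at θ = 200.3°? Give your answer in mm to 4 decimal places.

seg 1 [0°–124.1°] uniform, h=28: full span → s += 28 → s = 28.0000
seg 2 [124.1°–174.1°] dwell: s stays 28.0000
seg 3 [174.1°–224°] cycloidal, h=12: θ=200.3° here. β=26.2, B=49.9. 12·(0.5251 − sin(2π·0.5251)/(2π)) = 6.6000 → s = 34.6000
radial distance = base radius + s = 19 + 34.6000 = 53.6000

53.6000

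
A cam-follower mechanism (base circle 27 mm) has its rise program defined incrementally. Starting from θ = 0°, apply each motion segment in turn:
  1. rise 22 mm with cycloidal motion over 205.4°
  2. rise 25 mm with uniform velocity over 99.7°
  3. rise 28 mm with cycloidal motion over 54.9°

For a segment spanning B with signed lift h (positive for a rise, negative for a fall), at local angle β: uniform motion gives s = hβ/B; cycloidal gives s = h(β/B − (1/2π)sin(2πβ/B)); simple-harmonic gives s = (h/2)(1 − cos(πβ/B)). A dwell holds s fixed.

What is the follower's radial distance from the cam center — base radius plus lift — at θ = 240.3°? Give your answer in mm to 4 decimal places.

seg 1 [0°–205.4°] cycloidal, h=22: full span → s += 22 → s = 22.0000
seg 2 [205.4°–305.1°] uniform, h=25: θ=240.3° here. β=34.9, B=99.7. 25·34.9/99.7 = 8.7513 → s = 30.7513
radial distance = base radius + s = 27 + 30.7513 = 57.7513

57.7513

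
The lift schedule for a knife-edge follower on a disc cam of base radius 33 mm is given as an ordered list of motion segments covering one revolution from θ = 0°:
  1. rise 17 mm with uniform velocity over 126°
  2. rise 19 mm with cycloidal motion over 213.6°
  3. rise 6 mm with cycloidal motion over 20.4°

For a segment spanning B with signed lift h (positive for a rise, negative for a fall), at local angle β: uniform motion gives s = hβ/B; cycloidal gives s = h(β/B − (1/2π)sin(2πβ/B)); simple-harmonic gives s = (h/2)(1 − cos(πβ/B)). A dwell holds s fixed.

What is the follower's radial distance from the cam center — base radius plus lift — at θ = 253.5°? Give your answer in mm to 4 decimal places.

seg 1 [0°–126°] uniform, h=17: full span → s += 17 → s = 17.0000
seg 2 [126°–339.6°] cycloidal, h=19: θ=253.5° here. β=127.5, B=213.6. 19·(0.5969 − sin(2π·0.5969)/(2π)) = 13.0709 → s = 30.0709
radial distance = base radius + s = 33 + 30.0709 = 63.0709

63.0709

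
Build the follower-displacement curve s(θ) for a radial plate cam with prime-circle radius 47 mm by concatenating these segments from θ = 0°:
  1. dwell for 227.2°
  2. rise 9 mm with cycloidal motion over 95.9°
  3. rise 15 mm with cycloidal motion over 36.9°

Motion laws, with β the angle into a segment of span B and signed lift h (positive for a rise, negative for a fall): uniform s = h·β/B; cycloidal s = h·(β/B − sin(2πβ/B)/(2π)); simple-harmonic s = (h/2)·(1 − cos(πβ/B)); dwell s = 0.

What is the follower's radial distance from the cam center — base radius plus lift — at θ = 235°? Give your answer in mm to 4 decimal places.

seg 1 [0°–227.2°] dwell: s stays 0.0000
seg 2 [227.2°–323.1°] cycloidal, h=9: θ=235° here. β=7.8, B=95.9. 9·(0.0813 − sin(2π·0.0813)/(2π)) = 0.0314 → s = 0.0314
radial distance = base radius + s = 47 + 0.0314 = 47.0314

47.0314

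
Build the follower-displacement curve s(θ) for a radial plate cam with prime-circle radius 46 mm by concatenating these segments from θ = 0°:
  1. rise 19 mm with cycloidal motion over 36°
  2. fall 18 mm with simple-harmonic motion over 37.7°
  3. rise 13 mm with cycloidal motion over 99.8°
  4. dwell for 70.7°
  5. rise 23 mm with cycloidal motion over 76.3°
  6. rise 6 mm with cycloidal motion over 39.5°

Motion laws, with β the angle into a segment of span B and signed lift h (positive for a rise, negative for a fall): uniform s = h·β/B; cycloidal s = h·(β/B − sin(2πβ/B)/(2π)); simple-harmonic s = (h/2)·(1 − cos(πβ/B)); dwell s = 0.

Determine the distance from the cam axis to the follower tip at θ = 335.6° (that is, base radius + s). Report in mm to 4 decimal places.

seg 1 [0°–36°] cycloidal, h=19: full span → s += 19 → s = 19.0000
seg 2 [36°–73.7°] simple-harmonic, h=-18: full span → s += -18 → s = 1.0000
seg 3 [73.7°–173.5°] cycloidal, h=13: full span → s += 13 → s = 14.0000
seg 4 [173.5°–244.2°] dwell: s stays 14.0000
seg 5 [244.2°–320.5°] cycloidal, h=23: full span → s += 23 → s = 37.0000
seg 6 [320.5°–360°] cycloidal, h=6: θ=335.6° here. β=15.1, B=39.5. 6·(0.3823 − sin(2π·0.3823)/(2π)) = 1.6500 → s = 38.6500
radial distance = base radius + s = 46 + 38.6500 = 84.6500

84.6500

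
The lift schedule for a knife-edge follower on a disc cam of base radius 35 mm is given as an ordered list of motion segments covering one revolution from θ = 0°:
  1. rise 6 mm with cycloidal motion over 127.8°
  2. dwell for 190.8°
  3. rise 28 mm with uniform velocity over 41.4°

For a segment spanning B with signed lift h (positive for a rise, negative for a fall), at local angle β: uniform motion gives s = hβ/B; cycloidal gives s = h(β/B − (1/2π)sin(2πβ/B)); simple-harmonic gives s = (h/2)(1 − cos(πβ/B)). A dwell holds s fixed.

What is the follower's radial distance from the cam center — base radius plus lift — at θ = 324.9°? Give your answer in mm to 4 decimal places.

seg 1 [0°–127.8°] cycloidal, h=6: full span → s += 6 → s = 6.0000
seg 2 [127.8°–318.6°] dwell: s stays 6.0000
seg 3 [318.6°–360°] uniform, h=28: θ=324.9° here. β=6.3, B=41.4. 28·6.3/41.4 = 4.2609 → s = 10.2609
radial distance = base radius + s = 35 + 10.2609 = 45.2609

45.2609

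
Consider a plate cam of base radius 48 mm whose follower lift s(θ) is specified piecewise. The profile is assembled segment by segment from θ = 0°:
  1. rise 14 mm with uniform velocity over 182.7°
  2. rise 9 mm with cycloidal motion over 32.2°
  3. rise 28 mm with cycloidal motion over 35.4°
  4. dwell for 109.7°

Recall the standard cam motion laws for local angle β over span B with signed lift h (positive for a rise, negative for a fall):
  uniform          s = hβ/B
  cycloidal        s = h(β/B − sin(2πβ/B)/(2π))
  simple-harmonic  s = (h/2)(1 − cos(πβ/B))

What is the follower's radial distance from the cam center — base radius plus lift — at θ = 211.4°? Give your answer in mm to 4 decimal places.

seg 1 [0°–182.7°] uniform, h=14: full span → s += 14 → s = 14.0000
seg 2 [182.7°–214.9°] cycloidal, h=9: θ=211.4° here. β=28.7, B=32.2. 9·(0.8913 − sin(2π·0.8913)/(2π)) = 8.9257 → s = 22.9257
radial distance = base radius + s = 48 + 22.9257 = 70.9257

70.9257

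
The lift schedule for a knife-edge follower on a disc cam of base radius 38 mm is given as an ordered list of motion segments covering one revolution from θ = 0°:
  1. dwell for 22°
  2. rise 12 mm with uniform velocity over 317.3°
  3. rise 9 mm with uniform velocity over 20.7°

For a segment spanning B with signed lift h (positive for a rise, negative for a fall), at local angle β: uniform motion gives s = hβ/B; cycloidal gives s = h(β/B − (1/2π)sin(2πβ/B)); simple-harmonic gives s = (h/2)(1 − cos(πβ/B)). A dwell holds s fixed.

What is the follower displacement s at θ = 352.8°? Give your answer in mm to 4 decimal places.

seg 1 [0°–22°] dwell: s stays 0.0000
seg 2 [22°–339.3°] uniform, h=12: full span → s += 12 → s = 12.0000
seg 3 [339.3°–360°] uniform, h=9: θ=352.8° here. β=13.5, B=20.7. 9·13.5/20.7 = 5.8696 → s = 17.8696

17.8696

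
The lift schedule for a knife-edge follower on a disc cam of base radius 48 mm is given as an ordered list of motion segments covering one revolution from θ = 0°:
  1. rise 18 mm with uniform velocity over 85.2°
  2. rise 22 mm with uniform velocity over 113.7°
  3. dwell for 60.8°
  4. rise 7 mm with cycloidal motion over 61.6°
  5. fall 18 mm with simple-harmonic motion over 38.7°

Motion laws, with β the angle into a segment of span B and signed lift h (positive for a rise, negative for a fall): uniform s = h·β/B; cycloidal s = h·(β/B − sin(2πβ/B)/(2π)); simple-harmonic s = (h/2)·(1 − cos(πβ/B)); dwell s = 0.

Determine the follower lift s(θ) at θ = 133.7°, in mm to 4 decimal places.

seg 1 [0°–85.2°] uniform, h=18: full span → s += 18 → s = 18.0000
seg 2 [85.2°–198.9°] uniform, h=22: θ=133.7° here. β=48.5, B=113.7. 22·48.5/113.7 = 9.3843 → s = 27.3843

27.3843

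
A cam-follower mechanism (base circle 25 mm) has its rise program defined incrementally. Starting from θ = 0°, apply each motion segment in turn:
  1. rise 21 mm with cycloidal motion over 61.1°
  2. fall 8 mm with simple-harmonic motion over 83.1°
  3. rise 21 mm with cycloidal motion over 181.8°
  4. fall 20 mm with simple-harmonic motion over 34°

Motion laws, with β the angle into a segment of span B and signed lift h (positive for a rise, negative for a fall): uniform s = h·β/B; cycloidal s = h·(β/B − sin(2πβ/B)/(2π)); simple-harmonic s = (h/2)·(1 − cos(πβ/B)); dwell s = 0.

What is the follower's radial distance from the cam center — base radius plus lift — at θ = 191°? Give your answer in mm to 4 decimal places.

seg 1 [0°–61.1°] cycloidal, h=21: full span → s += 21 → s = 21.0000
seg 2 [61.1°–144.2°] simple-harmonic, h=-8: full span → s += -8 → s = 13.0000
seg 3 [144.2°–326°] cycloidal, h=21: θ=191° here. β=46.8, B=181.8. 21·(0.2574 − sin(2π·0.2574)/(2π)) = 2.0673 → s = 15.0673
radial distance = base radius + s = 25 + 15.0673 = 40.0673

40.0673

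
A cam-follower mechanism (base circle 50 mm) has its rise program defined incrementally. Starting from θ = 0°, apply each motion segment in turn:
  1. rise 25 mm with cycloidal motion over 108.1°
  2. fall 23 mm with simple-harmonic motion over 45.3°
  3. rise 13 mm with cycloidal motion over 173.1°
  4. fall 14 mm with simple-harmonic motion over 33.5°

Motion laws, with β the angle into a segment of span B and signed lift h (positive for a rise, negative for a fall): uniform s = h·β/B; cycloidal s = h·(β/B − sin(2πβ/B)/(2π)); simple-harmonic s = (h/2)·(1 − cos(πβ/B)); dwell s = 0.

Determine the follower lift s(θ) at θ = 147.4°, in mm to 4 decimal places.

seg 1 [0°–108.1°] cycloidal, h=25: full span → s += 25 → s = 25.0000
seg 2 [108.1°–153.4°] simple-harmonic, h=-23: θ=147.4° here. β=39.3, B=45.3. -23/2·(1 − cos(π·0.8675)) = -22.0187 → s = 2.9813

2.9813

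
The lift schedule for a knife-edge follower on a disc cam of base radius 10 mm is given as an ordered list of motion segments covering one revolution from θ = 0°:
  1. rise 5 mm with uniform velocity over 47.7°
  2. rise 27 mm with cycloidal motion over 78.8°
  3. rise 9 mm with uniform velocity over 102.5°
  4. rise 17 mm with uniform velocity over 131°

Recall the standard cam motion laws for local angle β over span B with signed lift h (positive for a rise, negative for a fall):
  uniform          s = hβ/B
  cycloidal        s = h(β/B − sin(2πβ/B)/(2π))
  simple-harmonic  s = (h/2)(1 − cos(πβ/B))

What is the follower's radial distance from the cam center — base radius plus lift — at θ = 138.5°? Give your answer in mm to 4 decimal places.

seg 1 [0°–47.7°] uniform, h=5: full span → s += 5 → s = 5.0000
seg 2 [47.7°–126.5°] cycloidal, h=27: full span → s += 27 → s = 32.0000
seg 3 [126.5°–229°] uniform, h=9: θ=138.5° here. β=12, B=102.5. 9·12/102.5 = 1.0537 → s = 33.0537
radial distance = base radius + s = 10 + 33.0537 = 43.0537

43.0537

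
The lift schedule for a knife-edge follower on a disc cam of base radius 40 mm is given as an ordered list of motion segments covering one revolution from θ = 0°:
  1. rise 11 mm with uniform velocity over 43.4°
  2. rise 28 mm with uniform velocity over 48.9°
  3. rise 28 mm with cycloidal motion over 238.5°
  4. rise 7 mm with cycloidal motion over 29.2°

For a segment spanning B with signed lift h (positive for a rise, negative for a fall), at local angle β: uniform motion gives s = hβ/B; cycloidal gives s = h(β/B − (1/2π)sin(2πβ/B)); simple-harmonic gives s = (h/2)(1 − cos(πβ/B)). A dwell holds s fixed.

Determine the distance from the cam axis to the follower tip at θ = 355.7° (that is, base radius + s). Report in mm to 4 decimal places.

seg 1 [0°–43.4°] uniform, h=11: full span → s += 11 → s = 11.0000
seg 2 [43.4°–92.3°] uniform, h=28: full span → s += 28 → s = 39.0000
seg 3 [92.3°–330.8°] cycloidal, h=28: full span → s += 28 → s = 67.0000
seg 4 [330.8°–360°] cycloidal, h=7: θ=355.7° here. β=24.9, B=29.2. 7·(0.8527 − sin(2π·0.8527)/(2π)) = 6.8591 → s = 73.8591
radial distance = base radius + s = 40 + 73.8591 = 113.8591

113.8591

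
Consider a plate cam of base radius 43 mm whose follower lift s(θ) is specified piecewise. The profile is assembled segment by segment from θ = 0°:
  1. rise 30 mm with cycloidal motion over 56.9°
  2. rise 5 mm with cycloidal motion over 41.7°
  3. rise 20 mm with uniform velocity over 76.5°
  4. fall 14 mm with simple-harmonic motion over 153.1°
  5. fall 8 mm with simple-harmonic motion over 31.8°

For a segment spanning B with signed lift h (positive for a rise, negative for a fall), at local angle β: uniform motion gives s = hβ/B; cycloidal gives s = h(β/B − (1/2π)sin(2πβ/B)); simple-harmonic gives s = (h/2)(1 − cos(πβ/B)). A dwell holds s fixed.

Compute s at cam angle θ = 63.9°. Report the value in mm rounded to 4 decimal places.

seg 1 [0°–56.9°] cycloidal, h=30: full span → s += 30 → s = 30.0000
seg 2 [56.9°–98.6°] cycloidal, h=5: θ=63.9° here. β=7, B=41.7. 5·(0.1679 − sin(2π·0.1679)/(2π)) = 0.1472 → s = 30.1472

30.1472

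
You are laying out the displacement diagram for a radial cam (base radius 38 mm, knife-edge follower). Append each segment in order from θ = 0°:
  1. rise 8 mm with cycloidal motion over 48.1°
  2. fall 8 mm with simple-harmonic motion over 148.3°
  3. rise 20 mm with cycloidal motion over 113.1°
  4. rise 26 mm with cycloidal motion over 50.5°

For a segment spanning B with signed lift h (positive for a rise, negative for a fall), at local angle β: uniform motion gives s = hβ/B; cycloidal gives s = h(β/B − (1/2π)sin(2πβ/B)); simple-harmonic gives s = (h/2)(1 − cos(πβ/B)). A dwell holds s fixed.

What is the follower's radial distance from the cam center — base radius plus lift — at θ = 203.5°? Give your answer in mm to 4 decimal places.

seg 1 [0°–48.1°] cycloidal, h=8: full span → s += 8 → s = 8.0000
seg 2 [48.1°–196.4°] simple-harmonic, h=-8: full span → s += -8 → s = 0.0000
seg 3 [196.4°–309.5°] cycloidal, h=20: θ=203.5° here. β=7.1, B=113.1. 20·(0.0628 − sin(2π·0.0628)/(2π)) = 0.0323 → s = 0.0323
radial distance = base radius + s = 38 + 0.0323 = 38.0323

38.0323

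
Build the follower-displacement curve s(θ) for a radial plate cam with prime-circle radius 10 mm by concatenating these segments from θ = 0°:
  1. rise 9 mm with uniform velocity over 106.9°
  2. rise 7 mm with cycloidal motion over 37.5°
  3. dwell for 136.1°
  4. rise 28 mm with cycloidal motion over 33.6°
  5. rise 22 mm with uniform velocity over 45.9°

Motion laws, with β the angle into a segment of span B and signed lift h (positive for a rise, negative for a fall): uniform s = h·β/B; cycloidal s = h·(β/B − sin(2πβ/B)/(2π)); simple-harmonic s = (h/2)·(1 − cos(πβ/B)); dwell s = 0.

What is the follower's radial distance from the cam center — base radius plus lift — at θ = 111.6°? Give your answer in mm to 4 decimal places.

seg 1 [0°–106.9°] uniform, h=9: full span → s += 9 → s = 9.0000
seg 2 [106.9°–144.4°] cycloidal, h=7: θ=111.6° here. β=4.7, B=37.5. 7·(0.1253 − sin(2π·0.1253)/(2π)) = 0.0879 → s = 9.0879
radial distance = base radius + s = 10 + 9.0879 = 19.0879

19.0879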